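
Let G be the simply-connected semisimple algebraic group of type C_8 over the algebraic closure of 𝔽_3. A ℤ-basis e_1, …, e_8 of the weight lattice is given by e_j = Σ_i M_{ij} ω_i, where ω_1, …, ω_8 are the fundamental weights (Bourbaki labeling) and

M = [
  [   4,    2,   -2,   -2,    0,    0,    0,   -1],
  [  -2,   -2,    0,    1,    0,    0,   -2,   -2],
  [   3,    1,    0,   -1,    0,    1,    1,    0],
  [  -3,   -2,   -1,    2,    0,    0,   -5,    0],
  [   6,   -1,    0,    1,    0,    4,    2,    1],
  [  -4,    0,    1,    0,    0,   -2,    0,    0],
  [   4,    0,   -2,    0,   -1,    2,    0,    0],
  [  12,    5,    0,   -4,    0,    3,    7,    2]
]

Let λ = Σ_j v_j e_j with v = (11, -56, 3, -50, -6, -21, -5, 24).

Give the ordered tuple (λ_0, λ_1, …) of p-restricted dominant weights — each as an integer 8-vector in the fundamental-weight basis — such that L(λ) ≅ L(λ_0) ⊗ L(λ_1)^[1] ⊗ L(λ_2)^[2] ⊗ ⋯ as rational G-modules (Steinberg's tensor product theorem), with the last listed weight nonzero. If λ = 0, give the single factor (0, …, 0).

Compute c_i = Σ_j M_{ij} v_j with v = (11, -56, 3, -50, -6, -21, -5, 24):
  c_1 = (4)·(11) + (2)·(-56) + (-2)·(3) + (-2)·(-50) + (0)·(-6) + (0)·(-21) + (0)·(-5) + (-1)·(24) = 2
  c_2 = (-2)·(11) + (-2)·(-56) + (0)·(3) + (1)·(-50) + (0)·(-6) + (0)·(-21) + (-2)·(-5) + (-2)·(24) = 2
  c_3 = (3)·(11) + (1)·(-56) + (0)·(3) + (-1)·(-50) + (0)·(-6) + (1)·(-21) + (1)·(-5) + (0)·(24) = 1
  c_4 = (-3)·(11) + (-2)·(-56) + (-1)·(3) + (2)·(-50) + (0)·(-6) + (0)·(-21) + (-5)·(-5) + (0)·(24) = 1
  c_5 = (6)·(11) + (-1)·(-56) + (0)·(3) + (1)·(-50) + (0)·(-6) + (4)·(-21) + (2)·(-5) + (1)·(24) = 2
  c_6 = (-4)·(11) + (0)·(-56) + (1)·(3) + (0)·(-50) + (0)·(-6) + (-2)·(-21) + (0)·(-5) + (0)·(24) = 1
  c_7 = (4)·(11) + (0)·(-56) + (-2)·(3) + (0)·(-50) + (-1)·(-6) + (2)·(-21) + (0)·(-5) + (0)·(24) = 2
  c_8 = (12)·(11) + (5)·(-56) + (0)·(3) + (-4)·(-50) + (0)·(-6) + (3)·(-21) + (7)·(-5) + (2)·(24) = 2
Expand coordinatewise in base 3:
  c_1 = 2 = 2·3^0
  c_2 = 2 = 2·3^0
  c_3 = 1 = 1·3^0
  c_4 = 1 = 1·3^0
  c_5 = 2 = 2·3^0
  c_6 = 1 = 1·3^0
  c_7 = 2 = 2·3^0
  c_8 = 2 = 2·3^0
λ_0 = (2, 2, 1, 1, 2, 1, 2, 2)

((2, 2, 1, 1, 2, 1, 2, 2),)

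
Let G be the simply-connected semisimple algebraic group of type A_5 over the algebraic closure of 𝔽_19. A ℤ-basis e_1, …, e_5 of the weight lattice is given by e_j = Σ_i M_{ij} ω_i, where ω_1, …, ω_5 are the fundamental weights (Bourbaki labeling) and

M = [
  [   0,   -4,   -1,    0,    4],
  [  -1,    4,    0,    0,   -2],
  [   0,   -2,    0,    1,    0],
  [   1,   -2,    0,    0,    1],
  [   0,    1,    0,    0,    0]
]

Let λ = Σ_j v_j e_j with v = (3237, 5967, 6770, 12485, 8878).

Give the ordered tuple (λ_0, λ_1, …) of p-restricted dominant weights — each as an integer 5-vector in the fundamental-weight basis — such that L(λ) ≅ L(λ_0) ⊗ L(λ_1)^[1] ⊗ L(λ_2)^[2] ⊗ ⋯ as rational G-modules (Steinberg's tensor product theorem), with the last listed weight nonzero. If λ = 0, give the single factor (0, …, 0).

In the fundamental-weight basis, λ has coordinates c = M·v (v = (3237, 5967, 6770, 12485, 8878)):
  c_1 = 0·3237 + (-4)·(5967) + (-1)·(6770) + 0·12485 + 4·8878 = 4874
  c_2 = (-1)·(3237) + 4·5967 + 0·6770 + 0·12485 + (-2)·(8878) = 2875
  c_3 = 0·3237 + (-2)·(5967) + 0·6770 + 1·12485 + 0·8878 = 551
  c_4 = 1·3237 + (-2)·(5967) + 0·6770 + 0·12485 + 1·8878 = 181
  c_5 = 0·3237 + 1·5967 + 0·6770 + 0·12485 + 0·8878 = 5967
Writing each c_i in base p = 19:
  c_1 = 4874 = 10·19^0 + 9·19^1 + 13·19^2
  c_2 = 2875 = 6·19^0 + 18·19^1 + 7·19^2
  c_3 = 551 = 0·19^0 + 10·19^1 + 1·19^2
  c_4 = 181 = 10·19^0 + 9·19^1
  c_5 = 5967 = 1·19^0 + 10·19^1 + 16·19^2
λ_0 = (10, 6, 0, 10, 1)
λ_1 = (9, 18, 10, 9, 10)
λ_2 = (13, 7, 1, 0, 16)

((10, 6, 0, 10, 1), (9, 18, 10, 9, 10), (13, 7, 1, 0, 16))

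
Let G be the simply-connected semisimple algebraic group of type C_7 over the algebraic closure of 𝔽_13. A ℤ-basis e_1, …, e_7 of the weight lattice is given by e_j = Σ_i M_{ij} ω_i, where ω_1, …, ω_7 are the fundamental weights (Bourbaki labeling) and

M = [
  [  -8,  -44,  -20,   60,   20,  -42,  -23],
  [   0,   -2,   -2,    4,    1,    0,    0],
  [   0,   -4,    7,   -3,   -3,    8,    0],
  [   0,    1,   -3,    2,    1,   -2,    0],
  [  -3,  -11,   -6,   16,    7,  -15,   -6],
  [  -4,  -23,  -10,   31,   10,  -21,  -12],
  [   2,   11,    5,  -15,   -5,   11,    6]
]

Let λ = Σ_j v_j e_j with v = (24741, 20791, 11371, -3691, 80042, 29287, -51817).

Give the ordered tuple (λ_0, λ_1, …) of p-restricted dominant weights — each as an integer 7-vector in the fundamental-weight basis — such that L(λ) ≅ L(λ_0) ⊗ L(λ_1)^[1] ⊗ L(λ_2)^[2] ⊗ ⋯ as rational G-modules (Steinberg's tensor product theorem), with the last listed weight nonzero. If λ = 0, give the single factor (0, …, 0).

Change of basis e → ω: c = M·v where v = (24741, 20791, 11371, -3691, 80042, 29287, -51817):
  c_1 = -8*24741 + -44*20791 + -20*11371 + 60*-3691 + 20*80042 + -42*29287 + -23*-51817 = 965
  c_2 = 0*24741 + -2*20791 + -2*11371 + 4*-3691 + 1*80042 + 0*29287 + 0*-51817 = 954
  c_3 = 0*24741 + -4*20791 + 7*11371 + -3*-3691 + -3*80042 + 8*29287 + 0*-51817 = 1676
  c_4 = 0*24741 + 1*20791 + -3*11371 + 2*-3691 + 1*80042 + -2*29287 + 0*-51817 = 764
  c_5 = -3*24741 + -11*20791 + -6*11371 + 16*-3691 + 7*80042 + -15*29287 + -6*-51817 = 1685
  c_6 = -4*24741 + -23*20791 + -10*11371 + 31*-3691 + 10*80042 + -21*29287 + -12*-51817 = 1909
  c_7 = 2*24741 + 11*20791 + 5*11371 + -15*-3691 + -5*80042 + 11*29287 + 6*-51817 = 1448
Expand coordinatewise in base 13:
  c_1 = 965 = 3·13^0 + 9·13^1 + 5·13^2
  c_2 = 954 = 5·13^0 + 8·13^1 + 5·13^2
  c_3 = 1676 = 12·13^0 + 11·13^1 + 9·13^2
  c_4 = 764 = 10·13^0 + 6·13^1 + 4·13^2
  c_5 = 1685 = 8·13^0 + 12·13^1 + 9·13^2
  c_6 = 1909 = 11·13^0 + 3·13^1 + 11·13^2
  c_7 = 1448 = 5·13^0 + 7·13^1 + 8·13^2
λ_0 = (3, 5, 12, 10, 8, 11, 5)
λ_1 = (9, 8, 11, 6, 12, 3, 7)
λ_2 = (5, 5, 9, 4, 9, 11, 8)

((3, 5, 12, 10, 8, 11, 5), (9, 8, 11, 6, 12, 3, 7), (5, 5, 9, 4, 9, 11, 8))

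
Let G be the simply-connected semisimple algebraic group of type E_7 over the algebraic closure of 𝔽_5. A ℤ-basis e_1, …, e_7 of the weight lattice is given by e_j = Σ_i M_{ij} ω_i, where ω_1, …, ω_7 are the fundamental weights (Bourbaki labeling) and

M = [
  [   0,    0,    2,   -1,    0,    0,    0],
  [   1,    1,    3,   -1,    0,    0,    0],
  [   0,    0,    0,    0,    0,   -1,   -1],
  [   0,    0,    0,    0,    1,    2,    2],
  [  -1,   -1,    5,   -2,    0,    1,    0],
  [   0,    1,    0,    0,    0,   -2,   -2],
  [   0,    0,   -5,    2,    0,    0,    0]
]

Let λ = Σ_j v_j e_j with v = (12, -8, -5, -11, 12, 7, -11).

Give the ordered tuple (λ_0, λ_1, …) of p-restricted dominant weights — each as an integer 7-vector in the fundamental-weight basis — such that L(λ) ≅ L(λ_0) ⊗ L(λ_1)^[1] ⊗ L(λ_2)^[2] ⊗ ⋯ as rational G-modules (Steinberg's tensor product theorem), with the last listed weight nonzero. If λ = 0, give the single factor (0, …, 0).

ω-coordinates c = M·v, v = (12, -8, -5, -11, 12, 7, -11):
  c_1 = 0*12 + 0*-8 + 2*-5 + -1*-11 + 0*12 + 0*7 + 0*-11 = 1
  c_2 = 1*12 + 1*-8 + 3*-5 + -1*-11 + 0*12 + 0*7 + 0*-11 = 0
  c_3 = 0*12 + 0*-8 + 0*-5 + 0*-11 + 0*12 + -1*7 + -1*-11 = 4
  c_4 = 0*12 + 0*-8 + 0*-5 + 0*-11 + 1*12 + 2*7 + 2*-11 = 4
  c_5 = -1*12 + -1*-8 + 5*-5 + -2*-11 + 0*12 + 1*7 + 0*-11 = 0
  c_6 = 0*12 + 1*-8 + 0*-5 + 0*-11 + 0*12 + -2*7 + -2*-11 = 0
  c_7 = 0*12 + 0*-8 + -5*-5 + 2*-11 + 0*12 + 0*7 + 0*-11 = 3
Writing each c_i in base p = 5:
  c_1 = 1 = 1·5^0
  c_2 = 0
  c_3 = 4 = 4·5^0
  c_4 = 4 = 4·5^0
  c_5 = 0
  c_6 = 0
  c_7 = 3 = 3·5^0
λ_0 = (1, 0, 4, 4, 0, 0, 3)

((1, 0, 4, 4, 0, 0, 3),)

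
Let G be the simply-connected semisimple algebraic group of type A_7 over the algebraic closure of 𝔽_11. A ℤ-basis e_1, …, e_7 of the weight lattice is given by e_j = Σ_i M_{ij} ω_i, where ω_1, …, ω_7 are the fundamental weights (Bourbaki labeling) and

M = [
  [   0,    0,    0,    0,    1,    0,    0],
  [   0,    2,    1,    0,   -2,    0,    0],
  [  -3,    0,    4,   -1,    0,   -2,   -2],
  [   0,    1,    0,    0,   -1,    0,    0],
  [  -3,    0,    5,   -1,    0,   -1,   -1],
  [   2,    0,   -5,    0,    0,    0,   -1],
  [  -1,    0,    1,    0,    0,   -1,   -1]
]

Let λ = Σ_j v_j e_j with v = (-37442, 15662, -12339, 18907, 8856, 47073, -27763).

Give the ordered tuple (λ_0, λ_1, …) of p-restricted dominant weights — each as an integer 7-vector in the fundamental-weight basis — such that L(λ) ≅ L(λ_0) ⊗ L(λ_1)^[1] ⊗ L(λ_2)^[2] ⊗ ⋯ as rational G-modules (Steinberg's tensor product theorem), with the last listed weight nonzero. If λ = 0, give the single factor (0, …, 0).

Change of basis e → ω: c = M·v where v = (-37442, 15662, -12339, 18907, 8856, 47073, -27763):
  c_1 = 0*-37442 + 0*15662 + 0*-12339 + 0*18907 + 1*8856 + 0*47073 + 0*-27763 = 8856
  c_2 = 0*-37442 + 2*15662 + 1*-12339 + 0*18907 + -2*8856 + 0*47073 + 0*-27763 = 1273
  c_3 = -3*-37442 + 0*15662 + 4*-12339 + -1*18907 + 0*8856 + -2*47073 + -2*-27763 = 5443
  c_4 = 0*-37442 + 1*15662 + 0*-12339 + 0*18907 + -1*8856 + 0*47073 + 0*-27763 = 6806
  c_5 = -3*-37442 + 0*15662 + 5*-12339 + -1*18907 + 0*8856 + -1*47073 + -1*-27763 = 12414
  c_6 = 2*-37442 + 0*15662 + -5*-12339 + 0*18907 + 0*8856 + 0*47073 + -1*-27763 = 14574
  c_7 = -1*-37442 + 0*15662 + 1*-12339 + 0*18907 + 0*8856 + -1*47073 + -1*-27763 = 5793
Expand coordinatewise in base 11:
  c_1 = 8856 = 1·11^0 + 2·11^1 + 7·11^2 + 6·11^3
  c_2 = 1273 = 8·11^0 + 5·11^1 + 10·11^2
  c_3 = 5443 = 9·11^0 + 10·11^1 + 0·11^2 + 4·11^3
  c_4 = 6806 = 8·11^0 + 2·11^1 + 1·11^2 + 5·11^3
  c_5 = 12414 = 6·11^0 + 6·11^1 + 3·11^2 + 9·11^3
  c_6 = 14574 = 10·11^0 + 4·11^1 + 10·11^2 + 10·11^3
  c_7 = 5793 = 7·11^0 + 9·11^1 + 3·11^2 + 4·11^3
λ_0 = (1, 8, 9, 8, 6, 10, 7)
λ_1 = (2, 5, 10, 2, 6, 4, 9)
λ_2 = (7, 10, 0, 1, 3, 10, 3)
λ_3 = (6, 0, 4, 5, 9, 10, 4)

((1, 8, 9, 8, 6, 10, 7), (2, 5, 10, 2, 6, 4, 9), (7, 10, 0, 1, 3, 10, 3), (6, 0, 4, 5, 9, 10, 4))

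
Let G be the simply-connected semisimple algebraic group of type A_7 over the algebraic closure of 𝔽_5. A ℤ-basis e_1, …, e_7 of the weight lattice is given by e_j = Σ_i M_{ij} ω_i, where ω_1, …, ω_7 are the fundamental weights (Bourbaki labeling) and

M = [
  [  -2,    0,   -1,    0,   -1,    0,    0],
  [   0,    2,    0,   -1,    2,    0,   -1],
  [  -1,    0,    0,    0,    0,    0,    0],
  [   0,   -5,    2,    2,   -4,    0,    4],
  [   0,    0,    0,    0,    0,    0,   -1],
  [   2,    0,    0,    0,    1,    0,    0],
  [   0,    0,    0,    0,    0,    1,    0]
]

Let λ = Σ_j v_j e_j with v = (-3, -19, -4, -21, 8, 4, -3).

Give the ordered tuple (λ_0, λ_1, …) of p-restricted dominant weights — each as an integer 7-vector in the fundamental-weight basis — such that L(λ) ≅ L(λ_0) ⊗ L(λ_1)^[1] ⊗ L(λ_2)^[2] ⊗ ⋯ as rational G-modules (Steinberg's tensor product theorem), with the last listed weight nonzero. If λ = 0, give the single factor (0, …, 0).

((2, 2, 3, 1, 3, 2, 4),)

ω-coordinates c = M·v, v = (-3, -19, -4, -21, 8, 4, -3):
  c_1 = (-2)·(-3) + (0)·(-19) + (-1)·(-4) + (0)·(-21) + (-1)·(8) + 0·4 + (0)·(-3) = 2
  c_2 = (0)·(-3) + (2)·(-19) + (0)·(-4) + (-1)·(-21) + 2·8 + 0·4 + (-1)·(-3) = 2
  c_3 = (-1)·(-3) + (0)·(-19) + (0)·(-4) + (0)·(-21) + 0·8 + 0·4 + (0)·(-3) = 3
  c_4 = (0)·(-3) + (-5)·(-19) + (2)·(-4) + (2)·(-21) + (-4)·(8) + 0·4 + (4)·(-3) = 1
  c_5 = (0)·(-3) + (0)·(-19) + (0)·(-4) + (0)·(-21) + 0·8 + 0·4 + (-1)·(-3) = 3
  c_6 = (2)·(-3) + (0)·(-19) + (0)·(-4) + (0)·(-21) + 1·8 + 0·4 + (0)·(-3) = 2
  c_7 = (0)·(-3) + (0)·(-19) + (0)·(-4) + (0)·(-21) + 0·8 + 1·4 + (0)·(-3) = 4
Writing each c_i in base p = 5:
  c_1 = 2 = 2·5^0
  c_2 = 2 = 2·5^0
  c_3 = 3 = 3·5^0
  c_4 = 1 = 1·5^0
  c_5 = 3 = 3·5^0
  c_6 = 2 = 2·5^0
  c_7 = 4 = 4·5^0
Factor λ_0 = (2, 2, 3, 1, 3, 2, 4)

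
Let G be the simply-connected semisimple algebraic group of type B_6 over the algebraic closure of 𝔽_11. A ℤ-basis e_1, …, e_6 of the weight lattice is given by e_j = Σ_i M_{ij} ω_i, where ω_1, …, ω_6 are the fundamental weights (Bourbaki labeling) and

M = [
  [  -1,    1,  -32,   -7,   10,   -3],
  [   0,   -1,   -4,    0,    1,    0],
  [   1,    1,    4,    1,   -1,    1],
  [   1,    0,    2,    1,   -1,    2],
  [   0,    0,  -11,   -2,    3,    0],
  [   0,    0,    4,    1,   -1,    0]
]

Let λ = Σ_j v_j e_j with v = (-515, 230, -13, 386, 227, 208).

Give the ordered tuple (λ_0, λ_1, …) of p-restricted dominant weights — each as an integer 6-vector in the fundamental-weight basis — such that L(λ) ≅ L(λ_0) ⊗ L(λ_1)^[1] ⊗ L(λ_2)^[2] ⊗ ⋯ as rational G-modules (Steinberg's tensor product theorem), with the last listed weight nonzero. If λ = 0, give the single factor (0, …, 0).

((6, 5, 8, 1, 8, 8), (9, 4, 2, 3, 4, 9))

Compute c_i = Σ_j M_{ij} v_j with v = (-515, 230, -13, 386, 227, 208):
  c_1 = (-1)·(-515) + 1·230 + (-32)·(-13) + (-7)·(386) + 10·227 + (-3)·(208) = 105
  c_2 = (0)·(-515) + (-1)·(230) + (-4)·(-13) + 0·386 + 1·227 + 0·208 = 49
  c_3 = (1)·(-515) + 1·230 + (4)·(-13) + 1·386 + (-1)·(227) + 1·208 = 30
  c_4 = (1)·(-515) + 0·230 + (2)·(-13) + 1·386 + (-1)·(227) + 2·208 = 34
  c_5 = (0)·(-515) + 0·230 + (-11)·(-13) + (-2)·(386) + 3·227 + 0·208 = 52
  c_6 = (0)·(-515) + 0·230 + (4)·(-13) + 1·386 + (-1)·(227) + 0·208 = 107
p = 11; digits c_i = Σ_j d_{ij}·11^j, 0 ≤ d_{ij} < 11:
  c_1 = 105 = 6·11^0 + 9·11^1
  c_2 = 49 = 5·11^0 + 4·11^1
  c_3 = 30 = 8·11^0 + 2·11^1
  c_4 = 34 = 1·11^0 + 3·11^1
  c_5 = 52 = 8·11^0 + 4·11^1
  c_6 = 107 = 8·11^0 + 9·11^1
p-restricted factor λ_0 = (6, 5, 8, 1, 8, 8)
p-restricted factor λ_1 = (9, 4, 2, 3, 4, 9)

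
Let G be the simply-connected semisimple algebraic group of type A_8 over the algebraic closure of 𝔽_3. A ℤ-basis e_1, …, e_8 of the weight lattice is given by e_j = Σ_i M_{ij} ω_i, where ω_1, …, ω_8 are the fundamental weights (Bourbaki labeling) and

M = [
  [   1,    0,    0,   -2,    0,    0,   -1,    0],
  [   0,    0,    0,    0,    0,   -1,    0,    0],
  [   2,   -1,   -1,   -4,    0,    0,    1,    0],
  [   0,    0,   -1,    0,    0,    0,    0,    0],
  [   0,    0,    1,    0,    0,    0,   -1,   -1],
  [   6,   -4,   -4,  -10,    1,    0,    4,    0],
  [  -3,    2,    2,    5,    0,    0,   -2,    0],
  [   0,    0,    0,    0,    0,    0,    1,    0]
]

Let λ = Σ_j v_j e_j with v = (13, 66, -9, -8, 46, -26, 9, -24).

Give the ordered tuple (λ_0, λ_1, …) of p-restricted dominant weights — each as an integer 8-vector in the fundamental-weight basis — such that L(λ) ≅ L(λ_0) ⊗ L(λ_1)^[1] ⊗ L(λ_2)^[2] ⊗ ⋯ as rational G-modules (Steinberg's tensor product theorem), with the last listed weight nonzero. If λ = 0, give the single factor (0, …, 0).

((2, 2, 1, 0, 0, 0, 2, 0), (0, 2, 0, 0, 2, 1, 2, 0), (2, 2, 1, 1, 0, 1, 1, 1))

Converting to the ω-basis (c_i = row i of M dotted with v = (13, 66, -9, -8, 46, -26, 9, -24)):
  c_1 = 1*13 + 0*66 + 0*-9 + -2*-8 + 0*46 + 0*-26 + -1*9 + 0*-24 = 20
  c_2 = 0*13 + 0*66 + 0*-9 + 0*-8 + 0*46 + -1*-26 + 0*9 + 0*-24 = 26
  c_3 = 2*13 + -1*66 + -1*-9 + -4*-8 + 0*46 + 0*-26 + 1*9 + 0*-24 = 10
  c_4 = 0*13 + 0*66 + -1*-9 + 0*-8 + 0*46 + 0*-26 + 0*9 + 0*-24 = 9
  c_5 = 0*13 + 0*66 + 1*-9 + 0*-8 + 0*46 + 0*-26 + -1*9 + -1*-24 = 6
  c_6 = 6*13 + -4*66 + -4*-9 + -10*-8 + 1*46 + 0*-26 + 4*9 + 0*-24 = 12
  c_7 = -3*13 + 2*66 + 2*-9 + 5*-8 + 0*46 + 0*-26 + -2*9 + 0*-24 = 17
  c_8 = 0*13 + 0*66 + 0*-9 + 0*-8 + 0*46 + 0*-26 + 1*9 + 0*-24 = 9
Writing each c_i in base p = 3:
  c_1 = 20 = 2·3^0 + 0·3^1 + 2·3^2
  c_2 = 26 = 2·3^0 + 2·3^1 + 2·3^2
  c_3 = 10 = 1·3^0 + 0·3^1 + 1·3^2
  c_4 = 9 = 0·3^0 + 0·3^1 + 1·3^2
  c_5 = 6 = 0·3^0 + 2·3^1
  c_6 = 12 = 0·3^0 + 1·3^1 + 1·3^2
  c_7 = 17 = 2·3^0 + 2·3^1 + 1·3^2
  c_8 = 9 = 0·3^0 + 0·3^1 + 1·3^2
p-restricted factor λ_0 = (2, 2, 1, 0, 0, 0, 2, 0)
p-restricted factor λ_1 = (0, 2, 0, 0, 2, 1, 2, 0)
p-restricted factor λ_2 = (2, 2, 1, 1, 0, 1, 1, 1)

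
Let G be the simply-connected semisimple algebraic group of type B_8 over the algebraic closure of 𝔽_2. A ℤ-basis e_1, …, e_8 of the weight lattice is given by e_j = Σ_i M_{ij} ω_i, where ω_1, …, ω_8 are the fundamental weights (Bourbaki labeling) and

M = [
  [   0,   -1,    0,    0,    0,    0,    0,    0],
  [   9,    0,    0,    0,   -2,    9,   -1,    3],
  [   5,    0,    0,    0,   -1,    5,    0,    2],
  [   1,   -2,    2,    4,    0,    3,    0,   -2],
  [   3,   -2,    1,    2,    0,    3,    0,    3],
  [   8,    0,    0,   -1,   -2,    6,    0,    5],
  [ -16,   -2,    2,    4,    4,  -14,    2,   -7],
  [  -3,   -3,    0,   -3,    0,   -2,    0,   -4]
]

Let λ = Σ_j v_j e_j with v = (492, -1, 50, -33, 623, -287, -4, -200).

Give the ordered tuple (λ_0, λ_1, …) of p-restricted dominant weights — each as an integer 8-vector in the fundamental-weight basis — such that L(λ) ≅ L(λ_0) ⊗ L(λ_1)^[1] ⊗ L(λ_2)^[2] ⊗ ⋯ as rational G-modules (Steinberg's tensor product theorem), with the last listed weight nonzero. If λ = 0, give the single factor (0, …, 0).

((1, 1, 0, 1, 1, 1, 0, 0), (0, 1, 1, 0, 0, 0, 0, 0))

Compute c_i = Σ_j M_{ij} v_j with v = (492, -1, 50, -33, 623, -287, -4, -200):
  c_1 = (0)·(492) + (-1)·(-1) + (0)·(50) + (0)·(-33) + (0)·(623) + (0)·(-287) + (0)·(-4) + (0)·(-200) = 1
  c_2 = (9)·(492) + (0)·(-1) + (0)·(50) + (0)·(-33) + (-2)·(623) + (9)·(-287) + (-1)·(-4) + (3)·(-200) = 3
  c_3 = (5)·(492) + (0)·(-1) + (0)·(50) + (0)·(-33) + (-1)·(623) + (5)·(-287) + (0)·(-4) + (2)·(-200) = 2
  c_4 = (1)·(492) + (-2)·(-1) + (2)·(50) + (4)·(-33) + (0)·(623) + (3)·(-287) + (0)·(-4) + (-2)·(-200) = 1
  c_5 = (3)·(492) + (-2)·(-1) + (1)·(50) + (2)·(-33) + (0)·(623) + (3)·(-287) + (0)·(-4) + (3)·(-200) = 1
  c_6 = (8)·(492) + (0)·(-1) + (0)·(50) + (-1)·(-33) + (-2)·(623) + (6)·(-287) + (0)·(-4) + (5)·(-200) = 1
  c_7 = (-16)·(492) + (-2)·(-1) + (2)·(50) + (4)·(-33) + (4)·(623) + (-14)·(-287) + (2)·(-4) + (-7)·(-200) = 0
  c_8 = (-3)·(492) + (-3)·(-1) + (0)·(50) + (-3)·(-33) + (0)·(623) + (-2)·(-287) + (0)·(-4) + (-4)·(-200) = 0
Expand coordinatewise in base 2:
  c_1 = 1 = 1·2^0
  c_2 = 3 = 1·2^0 + 1·2^1
  c_3 = 2 = 0·2^0 + 1·2^1
  c_4 = 1 = 1·2^0
  c_5 = 1 = 1·2^0
  c_6 = 1 = 1·2^0
  c_7 = 0
  c_8 = 0
Factor λ_0 = (1, 1, 0, 1, 1, 1, 0, 0)
Factor λ_1 = (0, 1, 1, 0, 0, 0, 0, 0)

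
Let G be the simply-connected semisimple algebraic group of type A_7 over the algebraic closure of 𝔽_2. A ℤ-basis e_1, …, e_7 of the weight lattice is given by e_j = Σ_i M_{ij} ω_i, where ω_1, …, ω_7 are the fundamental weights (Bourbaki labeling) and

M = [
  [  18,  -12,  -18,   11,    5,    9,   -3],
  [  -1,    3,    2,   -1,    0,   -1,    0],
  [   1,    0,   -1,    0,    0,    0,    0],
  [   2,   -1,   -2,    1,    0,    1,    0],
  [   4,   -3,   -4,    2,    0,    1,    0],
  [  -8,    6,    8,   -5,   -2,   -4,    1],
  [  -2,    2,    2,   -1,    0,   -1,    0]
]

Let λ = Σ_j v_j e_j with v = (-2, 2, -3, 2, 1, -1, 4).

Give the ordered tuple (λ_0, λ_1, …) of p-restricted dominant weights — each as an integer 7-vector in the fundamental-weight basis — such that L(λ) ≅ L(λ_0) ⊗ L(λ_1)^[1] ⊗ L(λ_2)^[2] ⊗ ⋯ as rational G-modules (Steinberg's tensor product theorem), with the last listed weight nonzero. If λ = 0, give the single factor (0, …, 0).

In the fundamental-weight basis, λ has coordinates c = M·v (v = (-2, 2, -3, 2, 1, -1, 4)):
  c_1 = 18*-2 + -12*2 + -18*-3 + 11*2 + 5*1 + 9*-1 + -3*4 = 0
  c_2 = -1*-2 + 3*2 + 2*-3 + -1*2 + 0*1 + -1*-1 + 0*4 = 1
  c_3 = 1*-2 + 0*2 + -1*-3 + 0*2 + 0*1 + 0*-1 + 0*4 = 1
  c_4 = 2*-2 + -1*2 + -2*-3 + 1*2 + 0*1 + 1*-1 + 0*4 = 1
  c_5 = 4*-2 + -3*2 + -4*-3 + 2*2 + 0*1 + 1*-1 + 0*4 = 1
  c_6 = -8*-2 + 6*2 + 8*-3 + -5*2 + -2*1 + -4*-1 + 1*4 = 0
  c_7 = -2*-2 + 2*2 + 2*-3 + -1*2 + 0*1 + -1*-1 + 0*4 = 1
Expand coordinatewise in base 2:
  c_1 = 0
  c_2 = 1 = 1·2^0
  c_3 = 1 = 1·2^0
  c_4 = 1 = 1·2^0
  c_5 = 1 = 1·2^0
  c_6 = 0
  c_7 = 1 = 1·2^0
p-restricted factor λ_0 = (0, 1, 1, 1, 1, 0, 1)

((0, 1, 1, 1, 1, 0, 1),)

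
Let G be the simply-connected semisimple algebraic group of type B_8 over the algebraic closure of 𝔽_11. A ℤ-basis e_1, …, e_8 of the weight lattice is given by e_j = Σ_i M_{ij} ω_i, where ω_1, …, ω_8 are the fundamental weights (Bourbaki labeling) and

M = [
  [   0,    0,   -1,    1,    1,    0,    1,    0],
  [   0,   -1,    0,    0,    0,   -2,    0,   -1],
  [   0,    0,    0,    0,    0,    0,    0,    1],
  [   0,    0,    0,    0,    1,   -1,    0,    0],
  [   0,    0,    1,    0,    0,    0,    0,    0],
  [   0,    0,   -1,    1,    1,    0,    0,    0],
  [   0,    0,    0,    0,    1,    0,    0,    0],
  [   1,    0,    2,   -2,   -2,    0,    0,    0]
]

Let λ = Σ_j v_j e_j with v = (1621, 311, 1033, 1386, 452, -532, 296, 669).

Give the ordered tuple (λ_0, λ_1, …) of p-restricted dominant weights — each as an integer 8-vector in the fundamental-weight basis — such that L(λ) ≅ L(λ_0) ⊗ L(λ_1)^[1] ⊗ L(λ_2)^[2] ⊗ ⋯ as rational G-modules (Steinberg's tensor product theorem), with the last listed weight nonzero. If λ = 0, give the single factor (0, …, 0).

((1, 7, 9, 5, 10, 2, 1, 0), (1, 7, 5, 1, 5, 7, 8, 1), (9, 0, 5, 8, 8, 6, 3, 0))

Change of basis e → ω: c = M·v where v = (1621, 311, 1033, 1386, 452, -532, 296, 669):
  c_1 = 0*1621 + 0*311 + -1*1033 + 1*1386 + 1*452 + 0*-532 + 1*296 + 0*669 = 1101
  c_2 = 0*1621 + -1*311 + 0*1033 + 0*1386 + 0*452 + -2*-532 + 0*296 + -1*669 = 84
  c_3 = 0*1621 + 0*311 + 0*1033 + 0*1386 + 0*452 + 0*-532 + 0*296 + 1*669 = 669
  c_4 = 0*1621 + 0*311 + 0*1033 + 0*1386 + 1*452 + -1*-532 + 0*296 + 0*669 = 984
  c_5 = 0*1621 + 0*311 + 1*1033 + 0*1386 + 0*452 + 0*-532 + 0*296 + 0*669 = 1033
  c_6 = 0*1621 + 0*311 + -1*1033 + 1*1386 + 1*452 + 0*-532 + 0*296 + 0*669 = 805
  c_7 = 0*1621 + 0*311 + 0*1033 + 0*1386 + 1*452 + 0*-532 + 0*296 + 0*669 = 452
  c_8 = 1*1621 + 0*311 + 2*1033 + -2*1386 + -2*452 + 0*-532 + 0*296 + 0*669 = 11
p = 11; digits c_i = Σ_j d_{ij}·11^j, 0 ≤ d_{ij} < 11:
  c_1 = 1101 = 1·11^0 + 1·11^1 + 9·11^2
  c_2 = 84 = 7·11^0 + 7·11^1
  c_3 = 669 = 9·11^0 + 5·11^1 + 5·11^2
  c_4 = 984 = 5·11^0 + 1·11^1 + 8·11^2
  c_5 = 1033 = 10·11^0 + 5·11^1 + 8·11^2
  c_6 = 805 = 2·11^0 + 7·11^1 + 6·11^2
  c_7 = 452 = 1·11^0 + 8·11^1 + 3·11^2
  c_8 = 11 = 0·11^0 + 1·11^1
λ_0 = (1, 7, 9, 5, 10, 2, 1, 0)
λ_1 = (1, 7, 5, 1, 5, 7, 8, 1)
λ_2 = (9, 0, 5, 8, 8, 6, 3, 0)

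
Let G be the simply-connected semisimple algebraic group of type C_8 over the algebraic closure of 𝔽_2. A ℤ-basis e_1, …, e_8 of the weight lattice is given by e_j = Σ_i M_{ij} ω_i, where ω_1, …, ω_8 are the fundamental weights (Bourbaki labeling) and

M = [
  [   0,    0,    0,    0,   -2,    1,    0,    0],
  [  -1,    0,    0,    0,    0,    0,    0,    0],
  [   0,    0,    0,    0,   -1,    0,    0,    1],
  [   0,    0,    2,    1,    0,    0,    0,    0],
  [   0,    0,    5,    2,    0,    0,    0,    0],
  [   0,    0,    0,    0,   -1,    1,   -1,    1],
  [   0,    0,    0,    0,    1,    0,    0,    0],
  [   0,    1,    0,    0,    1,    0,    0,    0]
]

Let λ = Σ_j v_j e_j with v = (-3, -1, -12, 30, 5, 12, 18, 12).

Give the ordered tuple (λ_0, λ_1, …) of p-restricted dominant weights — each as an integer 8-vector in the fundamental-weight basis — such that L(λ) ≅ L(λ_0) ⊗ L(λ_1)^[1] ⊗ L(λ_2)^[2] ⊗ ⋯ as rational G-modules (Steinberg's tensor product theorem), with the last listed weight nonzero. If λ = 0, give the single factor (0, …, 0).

In the fundamental-weight basis, λ has coordinates c = M·v (v = (-3, -1, -12, 30, 5, 12, 18, 12)):
  c_1 = 0*-3 + 0*-1 + 0*-12 + 0*30 + -2*5 + 1*12 + 0*18 + 0*12 = 2
  c_2 = -1*-3 + 0*-1 + 0*-12 + 0*30 + 0*5 + 0*12 + 0*18 + 0*12 = 3
  c_3 = 0*-3 + 0*-1 + 0*-12 + 0*30 + -1*5 + 0*12 + 0*18 + 1*12 = 7
  c_4 = 0*-3 + 0*-1 + 2*-12 + 1*30 + 0*5 + 0*12 + 0*18 + 0*12 = 6
  c_5 = 0*-3 + 0*-1 + 5*-12 + 2*30 + 0*5 + 0*12 + 0*18 + 0*12 = 0
  c_6 = 0*-3 + 0*-1 + 0*-12 + 0*30 + -1*5 + 1*12 + -1*18 + 1*12 = 1
  c_7 = 0*-3 + 0*-1 + 0*-12 + 0*30 + 1*5 + 0*12 + 0*18 + 0*12 = 5
  c_8 = 0*-3 + 1*-1 + 0*-12 + 0*30 + 1*5 + 0*12 + 0*18 + 0*12 = 4
Writing each c_i in base p = 2:
  c_1 = 2 = 0·2^0 + 1·2^1
  c_2 = 3 = 1·2^0 + 1·2^1
  c_3 = 7 = 1·2^0 + 1·2^1 + 1·2^2
  c_4 = 6 = 0·2^0 + 1·2^1 + 1·2^2
  c_5 = 0
  c_6 = 1 = 1·2^0
  c_7 = 5 = 1·2^0 + 0·2^1 + 1·2^2
  c_8 = 4 = 0·2^0 + 0·2^1 + 1·2^2
λ_0 = (0, 1, 1, 0, 0, 1, 1, 0)
λ_1 = (1, 1, 1, 1, 0, 0, 0, 0)
λ_2 = (0, 0, 1, 1, 0, 0, 1, 1)

((0, 1, 1, 0, 0, 1, 1, 0), (1, 1, 1, 1, 0, 0, 0, 0), (0, 0, 1, 1, 0, 0, 1, 1))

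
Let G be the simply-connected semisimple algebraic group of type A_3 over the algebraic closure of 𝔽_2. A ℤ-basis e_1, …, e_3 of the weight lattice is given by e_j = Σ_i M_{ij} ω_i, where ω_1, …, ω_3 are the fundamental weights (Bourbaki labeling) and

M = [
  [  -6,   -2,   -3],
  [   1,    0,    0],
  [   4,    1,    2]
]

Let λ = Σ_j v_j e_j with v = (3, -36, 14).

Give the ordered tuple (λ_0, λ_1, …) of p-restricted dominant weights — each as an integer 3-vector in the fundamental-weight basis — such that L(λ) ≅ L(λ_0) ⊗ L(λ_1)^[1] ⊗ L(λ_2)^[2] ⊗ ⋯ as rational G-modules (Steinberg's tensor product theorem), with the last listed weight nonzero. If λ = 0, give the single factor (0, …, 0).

((0, 1, 0), (0, 1, 0), (1, 0, 1), (1, 0, 0))

Change of basis e → ω: c = M·v where v = (3, -36, 14):
  c_1 = (-6)·(3) + (-2)·(-36) + (-3)·(14) = 12
  c_2 = (1)·(3) + (0)·(-36) + (0)·(14) = 3
  c_3 = (4)·(3) + (1)·(-36) + (2)·(14) = 4
Expand coordinatewise in base 2:
  c_1 = 12 = 0·2^0 + 0·2^1 + 1·2^2 + 1·2^3
  c_2 = 3 = 1·2^0 + 1·2^1
  c_3 = 4 = 0·2^0 + 0·2^1 + 1·2^2
p-restricted factor λ_0 = (0, 1, 0)
p-restricted factor λ_1 = (0, 1, 0)
p-restricted factor λ_2 = (1, 0, 1)
p-restricted factor λ_3 = (1, 0, 0)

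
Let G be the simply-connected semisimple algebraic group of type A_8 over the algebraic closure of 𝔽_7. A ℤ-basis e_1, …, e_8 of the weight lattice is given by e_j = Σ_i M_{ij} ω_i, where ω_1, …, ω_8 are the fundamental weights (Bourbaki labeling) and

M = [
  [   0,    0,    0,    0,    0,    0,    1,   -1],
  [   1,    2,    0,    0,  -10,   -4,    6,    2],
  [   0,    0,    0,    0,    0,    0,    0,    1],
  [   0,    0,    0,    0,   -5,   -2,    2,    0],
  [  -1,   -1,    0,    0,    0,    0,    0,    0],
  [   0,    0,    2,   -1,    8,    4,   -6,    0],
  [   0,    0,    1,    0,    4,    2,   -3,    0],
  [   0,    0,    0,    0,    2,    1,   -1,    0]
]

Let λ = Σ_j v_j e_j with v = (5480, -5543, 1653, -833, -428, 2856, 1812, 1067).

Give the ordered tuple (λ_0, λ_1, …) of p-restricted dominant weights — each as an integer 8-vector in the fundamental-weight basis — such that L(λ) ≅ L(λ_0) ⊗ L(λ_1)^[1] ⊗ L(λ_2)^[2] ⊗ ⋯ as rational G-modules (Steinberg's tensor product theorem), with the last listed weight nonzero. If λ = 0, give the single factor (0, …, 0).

In the fundamental-weight basis, λ has coordinates c = M·v (v = (5480, -5543, 1653, -833, -428, 2856, 1812, 1067)):
  c_1 = 0*5480 + 0*-5543 + 0*1653 + 0*-833 + 0*-428 + 0*2856 + 1*1812 + -1*1067 = 745
  c_2 = 1*5480 + 2*-5543 + 0*1653 + 0*-833 + -10*-428 + -4*2856 + 6*1812 + 2*1067 = 256
  c_3 = 0*5480 + 0*-5543 + 0*1653 + 0*-833 + 0*-428 + 0*2856 + 0*1812 + 1*1067 = 1067
  c_4 = 0*5480 + 0*-5543 + 0*1653 + 0*-833 + -5*-428 + -2*2856 + 2*1812 + 0*1067 = 52
  c_5 = -1*5480 + -1*-5543 + 0*1653 + 0*-833 + 0*-428 + 0*2856 + 0*1812 + 0*1067 = 63
  c_6 = 0*5480 + 0*-5543 + 2*1653 + -1*-833 + 8*-428 + 4*2856 + -6*1812 + 0*1067 = 1267
  c_7 = 0*5480 + 0*-5543 + 1*1653 + 0*-833 + 4*-428 + 2*2856 + -3*1812 + 0*1067 = 217
  c_8 = 0*5480 + 0*-5543 + 0*1653 + 0*-833 + 2*-428 + 1*2856 + -1*1812 + 0*1067 = 188
Base-7 expansion of each c_i:
  c_1 = 745 = 3·7^0 + 1·7^1 + 1·7^2 + 2·7^3
  c_2 = 256 = 4·7^0 + 1·7^1 + 5·7^2
  c_3 = 1067 = 3·7^0 + 5·7^1 + 0·7^2 + 3·7^3
  c_4 = 52 = 3·7^0 + 0·7^1 + 1·7^2
  c_5 = 63 = 0·7^0 + 2·7^1 + 1·7^2
  c_6 = 1267 = 0·7^0 + 6·7^1 + 4·7^2 + 3·7^3
  c_7 = 217 = 0·7^0 + 3·7^1 + 4·7^2
  c_8 = 188 = 6·7^0 + 5·7^1 + 3·7^2
p-restricted factor λ_0 = (3, 4, 3, 3, 0, 0, 0, 6)
p-restricted factor λ_1 = (1, 1, 5, 0, 2, 6, 3, 5)
p-restricted factor λ_2 = (1, 5, 0, 1, 1, 4, 4, 3)
p-restricted factor λ_3 = (2, 0, 3, 0, 0, 3, 0, 0)

((3, 4, 3, 3, 0, 0, 0, 6), (1, 1, 5, 0, 2, 6, 3, 5), (1, 5, 0, 1, 1, 4, 4, 3), (2, 0, 3, 0, 0, 3, 0, 0))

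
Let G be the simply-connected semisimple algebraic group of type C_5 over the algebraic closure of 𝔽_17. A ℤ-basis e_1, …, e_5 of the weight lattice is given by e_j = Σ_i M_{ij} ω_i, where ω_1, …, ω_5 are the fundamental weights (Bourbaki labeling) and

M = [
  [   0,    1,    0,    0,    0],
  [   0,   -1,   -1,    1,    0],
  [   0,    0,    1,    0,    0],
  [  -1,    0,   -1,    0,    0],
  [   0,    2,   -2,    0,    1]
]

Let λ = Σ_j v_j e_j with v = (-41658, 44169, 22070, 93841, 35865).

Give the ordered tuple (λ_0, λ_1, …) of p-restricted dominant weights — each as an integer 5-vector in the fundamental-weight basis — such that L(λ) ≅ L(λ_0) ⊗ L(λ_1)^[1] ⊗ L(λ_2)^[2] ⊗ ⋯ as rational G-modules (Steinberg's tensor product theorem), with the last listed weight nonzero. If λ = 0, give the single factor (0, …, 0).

((3, 11, 4, 4, 10), (14, 8, 6, 13, 0), (16, 10, 8, 16, 5), (8, 5, 4, 3, 16))

ω-coordinates c = M·v, v = (-41658, 44169, 22070, 93841, 35865):
  c_1 = (0)·(-41658) + 1·44169 + 0·22070 + 0·93841 + 0·35865 = 44169
  c_2 = (0)·(-41658) + (-1)·(44169) + (-1)·(22070) + 1·93841 + 0·35865 = 27602
  c_3 = (0)·(-41658) + 0·44169 + 1·22070 + 0·93841 + 0·35865 = 22070
  c_4 = (-1)·(-41658) + 0·44169 + (-1)·(22070) + 0·93841 + 0·35865 = 19588
  c_5 = (0)·(-41658) + 2·44169 + (-2)·(22070) + 0·93841 + 1·35865 = 80063
Writing each c_i in base p = 17:
  c_1 = 44169 = 3·17^0 + 14·17^1 + 16·17^2 + 8·17^3
  c_2 = 27602 = 11·17^0 + 8·17^1 + 10·17^2 + 5·17^3
  c_3 = 22070 = 4·17^0 + 6·17^1 + 8·17^2 + 4·17^3
  c_4 = 19588 = 4·17^0 + 13·17^1 + 16·17^2 + 3·17^3
  c_5 = 80063 = 10·17^0 + 0·17^1 + 5·17^2 + 16·17^3
λ_0 = (3, 11, 4, 4, 10)
λ_1 = (14, 8, 6, 13, 0)
λ_2 = (16, 10, 8, 16, 5)
λ_3 = (8, 5, 4, 3, 16)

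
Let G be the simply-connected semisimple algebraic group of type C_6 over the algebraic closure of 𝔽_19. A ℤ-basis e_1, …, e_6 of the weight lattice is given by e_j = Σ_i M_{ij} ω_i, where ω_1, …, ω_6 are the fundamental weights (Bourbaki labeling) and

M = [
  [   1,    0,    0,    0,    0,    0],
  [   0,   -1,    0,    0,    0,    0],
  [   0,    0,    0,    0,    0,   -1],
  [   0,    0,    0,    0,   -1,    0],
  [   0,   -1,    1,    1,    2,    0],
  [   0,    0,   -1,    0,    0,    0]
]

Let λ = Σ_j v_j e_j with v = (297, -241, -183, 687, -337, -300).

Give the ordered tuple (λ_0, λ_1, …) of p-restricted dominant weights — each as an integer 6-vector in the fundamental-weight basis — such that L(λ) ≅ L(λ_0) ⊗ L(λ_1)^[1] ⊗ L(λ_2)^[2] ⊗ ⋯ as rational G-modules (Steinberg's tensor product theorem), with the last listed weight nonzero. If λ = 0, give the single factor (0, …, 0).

((12, 13, 15, 14, 14, 12), (15, 12, 15, 17, 3, 9))

ω-coordinates c = M·v, v = (297, -241, -183, 687, -337, -300):
  c_1 = 1*297 + 0*-241 + 0*-183 + 0*687 + 0*-337 + 0*-300 = 297
  c_2 = 0*297 + -1*-241 + 0*-183 + 0*687 + 0*-337 + 0*-300 = 241
  c_3 = 0*297 + 0*-241 + 0*-183 + 0*687 + 0*-337 + -1*-300 = 300
  c_4 = 0*297 + 0*-241 + 0*-183 + 0*687 + -1*-337 + 0*-300 = 337
  c_5 = 0*297 + -1*-241 + 1*-183 + 1*687 + 2*-337 + 0*-300 = 71
  c_6 = 0*297 + 0*-241 + -1*-183 + 0*687 + 0*-337 + 0*-300 = 183
p = 19; digits c_i = Σ_j d_{ij}·19^j, 0 ≤ d_{ij} < 19:
  c_1 = 297 = 12·19^0 + 15·19^1
  c_2 = 241 = 13·19^0 + 12·19^1
  c_3 = 300 = 15·19^0 + 15·19^1
  c_4 = 337 = 14·19^0 + 17·19^1
  c_5 = 71 = 14·19^0 + 3·19^1
  c_6 = 183 = 12·19^0 + 9·19^1
p-restricted factor λ_0 = (12, 13, 15, 14, 14, 12)
p-restricted factor λ_1 = (15, 12, 15, 17, 3, 9)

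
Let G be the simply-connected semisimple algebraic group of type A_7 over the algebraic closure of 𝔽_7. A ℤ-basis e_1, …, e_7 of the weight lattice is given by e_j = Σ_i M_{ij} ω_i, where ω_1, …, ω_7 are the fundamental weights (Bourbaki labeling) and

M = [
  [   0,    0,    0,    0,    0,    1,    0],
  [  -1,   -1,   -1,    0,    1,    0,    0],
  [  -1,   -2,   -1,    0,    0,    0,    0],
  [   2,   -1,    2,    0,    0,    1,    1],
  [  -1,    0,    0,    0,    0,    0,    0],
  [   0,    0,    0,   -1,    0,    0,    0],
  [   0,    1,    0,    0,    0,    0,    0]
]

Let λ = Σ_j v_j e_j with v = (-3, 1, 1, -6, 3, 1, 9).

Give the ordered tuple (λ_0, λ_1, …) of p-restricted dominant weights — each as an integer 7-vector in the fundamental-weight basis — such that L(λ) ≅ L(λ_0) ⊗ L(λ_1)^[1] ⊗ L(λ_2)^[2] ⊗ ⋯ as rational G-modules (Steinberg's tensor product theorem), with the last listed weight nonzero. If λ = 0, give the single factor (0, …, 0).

((1, 4, 0, 5, 3, 6, 1),)

Converting to the ω-basis (c_i = row i of M dotted with v = (-3, 1, 1, -6, 3, 1, 9)):
  c_1 = (0)·(-3) + (0)·(1) + (0)·(1) + (0)·(-6) + (0)·(3) + (1)·(1) + (0)·(9) = 1
  c_2 = (-1)·(-3) + (-1)·(1) + (-1)·(1) + (0)·(-6) + (1)·(3) + (0)·(1) + (0)·(9) = 4
  c_3 = (-1)·(-3) + (-2)·(1) + (-1)·(1) + (0)·(-6) + (0)·(3) + (0)·(1) + (0)·(9) = 0
  c_4 = (2)·(-3) + (-1)·(1) + (2)·(1) + (0)·(-6) + (0)·(3) + (1)·(1) + (1)·(9) = 5
  c_5 = (-1)·(-3) + (0)·(1) + (0)·(1) + (0)·(-6) + (0)·(3) + (0)·(1) + (0)·(9) = 3
  c_6 = (0)·(-3) + (0)·(1) + (0)·(1) + (-1)·(-6) + (0)·(3) + (0)·(1) + (0)·(9) = 6
  c_7 = (0)·(-3) + (1)·(1) + (0)·(1) + (0)·(-6) + (0)·(3) + (0)·(1) + (0)·(9) = 1
Base-7 expansion of each c_i:
  c_1 = 1 = 1·7^0
  c_2 = 4 = 4·7^0
  c_3 = 0
  c_4 = 5 = 5·7^0
  c_5 = 3 = 3·7^0
  c_6 = 6 = 6·7^0
  c_7 = 1 = 1·7^0
p-restricted factor λ_0 = (1, 4, 0, 5, 3, 6, 1)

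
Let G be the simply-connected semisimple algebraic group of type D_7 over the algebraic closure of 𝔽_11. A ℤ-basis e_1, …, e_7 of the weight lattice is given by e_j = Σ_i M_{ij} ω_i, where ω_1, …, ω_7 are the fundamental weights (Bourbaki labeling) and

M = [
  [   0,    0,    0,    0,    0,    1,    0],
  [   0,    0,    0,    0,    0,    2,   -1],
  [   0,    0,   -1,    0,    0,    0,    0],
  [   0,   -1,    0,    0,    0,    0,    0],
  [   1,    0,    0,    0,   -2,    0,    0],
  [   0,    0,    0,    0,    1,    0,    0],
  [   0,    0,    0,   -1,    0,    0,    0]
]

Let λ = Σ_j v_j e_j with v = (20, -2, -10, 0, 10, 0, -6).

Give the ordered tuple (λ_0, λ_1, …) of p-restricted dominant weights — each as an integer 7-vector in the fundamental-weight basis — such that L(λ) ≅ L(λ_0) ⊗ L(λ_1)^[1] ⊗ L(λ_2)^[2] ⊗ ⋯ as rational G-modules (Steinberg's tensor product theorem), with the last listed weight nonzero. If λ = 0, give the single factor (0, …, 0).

Compute c_i = Σ_j M_{ij} v_j with v = (20, -2, -10, 0, 10, 0, -6):
  c_1 = (0)·(20) + (0)·(-2) + (0)·(-10) + (0)·(0) + (0)·(10) + (1)·(0) + (0)·(-6) = 0
  c_2 = (0)·(20) + (0)·(-2) + (0)·(-10) + (0)·(0) + (0)·(10) + (2)·(0) + (-1)·(-6) = 6
  c_3 = (0)·(20) + (0)·(-2) + (-1)·(-10) + (0)·(0) + (0)·(10) + (0)·(0) + (0)·(-6) = 10
  c_4 = (0)·(20) + (-1)·(-2) + (0)·(-10) + (0)·(0) + (0)·(10) + (0)·(0) + (0)·(-6) = 2
  c_5 = (1)·(20) + (0)·(-2) + (0)·(-10) + (0)·(0) + (-2)·(10) + (0)·(0) + (0)·(-6) = 0
  c_6 = (0)·(20) + (0)·(-2) + (0)·(-10) + (0)·(0) + (1)·(10) + (0)·(0) + (0)·(-6) = 10
  c_7 = (0)·(20) + (0)·(-2) + (0)·(-10) + (-1)·(0) + (0)·(10) + (0)·(0) + (0)·(-6) = 0
Expand coordinatewise in base 11:
  c_1 = 0
  c_2 = 6 = 6·11^0
  c_3 = 10 = 10·11^0
  c_4 = 2 = 2·11^0
  c_5 = 0
  c_6 = 10 = 10·11^0
  c_7 = 0
Factor λ_0 = (0, 6, 10, 2, 0, 10, 0)

((0, 6, 10, 2, 0, 10, 0),)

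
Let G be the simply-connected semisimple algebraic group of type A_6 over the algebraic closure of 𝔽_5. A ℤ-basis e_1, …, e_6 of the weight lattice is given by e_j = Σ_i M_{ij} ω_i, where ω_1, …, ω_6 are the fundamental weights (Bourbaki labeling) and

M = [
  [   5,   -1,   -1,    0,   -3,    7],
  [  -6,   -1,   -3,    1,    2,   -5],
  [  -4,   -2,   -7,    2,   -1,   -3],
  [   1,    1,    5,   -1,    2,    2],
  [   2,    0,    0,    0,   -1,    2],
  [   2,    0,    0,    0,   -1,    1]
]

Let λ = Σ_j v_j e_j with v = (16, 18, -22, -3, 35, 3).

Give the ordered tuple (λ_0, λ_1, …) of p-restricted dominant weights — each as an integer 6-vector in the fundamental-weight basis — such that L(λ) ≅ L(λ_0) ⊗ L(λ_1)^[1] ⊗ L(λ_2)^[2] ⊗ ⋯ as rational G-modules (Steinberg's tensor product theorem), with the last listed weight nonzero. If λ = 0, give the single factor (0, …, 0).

((0, 4, 4, 3, 3, 0),)

Change of basis e → ω: c = M·v where v = (16, 18, -22, -3, 35, 3):
  c_1 = 5·16 + (-1)·(18) + (-1)·(-22) + (0)·(-3) + (-3)·(35) + 7·3 = 0
  c_2 = (-6)·(16) + (-1)·(18) + (-3)·(-22) + (1)·(-3) + 2·35 + (-5)·(3) = 4
  c_3 = (-4)·(16) + (-2)·(18) + (-7)·(-22) + (2)·(-3) + (-1)·(35) + (-3)·(3) = 4
  c_4 = 1·16 + 1·18 + (5)·(-22) + (-1)·(-3) + 2·35 + 2·3 = 3
  c_5 = 2·16 + 0·18 + (0)·(-22) + (0)·(-3) + (-1)·(35) + 2·3 = 3
  c_6 = 2·16 + 0·18 + (0)·(-22) + (0)·(-3) + (-1)·(35) + 1·3 = 0
Writing each c_i in base p = 5:
  c_1 = 0
  c_2 = 4 = 4·5^0
  c_3 = 4 = 4·5^0
  c_4 = 3 = 3·5^0
  c_5 = 3 = 3·5^0
  c_6 = 0
p-restricted factor λ_0 = (0, 4, 4, 3, 3, 0)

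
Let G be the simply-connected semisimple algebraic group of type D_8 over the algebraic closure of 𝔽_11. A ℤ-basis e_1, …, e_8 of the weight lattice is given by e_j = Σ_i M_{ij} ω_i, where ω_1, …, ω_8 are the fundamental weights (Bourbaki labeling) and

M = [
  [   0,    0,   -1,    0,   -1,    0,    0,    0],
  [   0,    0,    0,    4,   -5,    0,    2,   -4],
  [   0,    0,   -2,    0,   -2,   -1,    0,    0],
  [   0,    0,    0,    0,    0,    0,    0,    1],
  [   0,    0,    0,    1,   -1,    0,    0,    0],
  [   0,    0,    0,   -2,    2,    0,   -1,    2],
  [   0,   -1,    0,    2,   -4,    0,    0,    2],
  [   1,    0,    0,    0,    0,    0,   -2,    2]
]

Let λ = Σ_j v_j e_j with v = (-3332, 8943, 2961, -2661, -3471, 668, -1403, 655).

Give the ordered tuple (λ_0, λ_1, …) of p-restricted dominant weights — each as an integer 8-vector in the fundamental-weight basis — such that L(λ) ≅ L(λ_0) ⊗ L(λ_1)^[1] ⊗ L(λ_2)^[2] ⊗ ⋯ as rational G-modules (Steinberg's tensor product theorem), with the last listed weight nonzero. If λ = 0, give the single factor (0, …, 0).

Change of basis e → ω: c = M·v where v = (-3332, 8943, 2961, -2661, -3471, 668, -1403, 655):
  c_1 = 0*-3332 + 0*8943 + -1*2961 + 0*-2661 + -1*-3471 + 0*668 + 0*-1403 + 0*655 = 510
  c_2 = 0*-3332 + 0*8943 + 0*2961 + 4*-2661 + -5*-3471 + 0*668 + 2*-1403 + -4*655 = 1285
  c_3 = 0*-3332 + 0*8943 + -2*2961 + 0*-2661 + -2*-3471 + -1*668 + 0*-1403 + 0*655 = 352
  c_4 = 0*-3332 + 0*8943 + 0*2961 + 0*-2661 + 0*-3471 + 0*668 + 0*-1403 + 1*655 = 655
  c_5 = 0*-3332 + 0*8943 + 0*2961 + 1*-2661 + -1*-3471 + 0*668 + 0*-1403 + 0*655 = 810
  c_6 = 0*-3332 + 0*8943 + 0*2961 + -2*-2661 + 2*-3471 + 0*668 + -1*-1403 + 2*655 = 1093
  c_7 = 0*-3332 + -1*8943 + 0*2961 + 2*-2661 + -4*-3471 + 0*668 + 0*-1403 + 2*655 = 929
  c_8 = 1*-3332 + 0*8943 + 0*2961 + 0*-2661 + 0*-3471 + 0*668 + -2*-1403 + 2*655 = 784
Base-11 expansion of each c_i:
  c_1 = 510 = 4·11^0 + 2·11^1 + 4·11^2
  c_2 = 1285 = 9·11^0 + 6·11^1 + 10·11^2
  c_3 = 352 = 0·11^0 + 10·11^1 + 2·11^2
  c_4 = 655 = 6·11^0 + 4·11^1 + 5·11^2
  c_5 = 810 = 7·11^0 + 7·11^1 + 6·11^2
  c_6 = 1093 = 4·11^0 + 0·11^1 + 9·11^2
  c_7 = 929 = 5·11^0 + 7·11^1 + 7·11^2
  c_8 = 784 = 3·11^0 + 5·11^1 + 6·11^2
p-restricted factor λ_0 = (4, 9, 0, 6, 7, 4, 5, 3)
p-restricted factor λ_1 = (2, 6, 10, 4, 7, 0, 7, 5)
p-restricted factor λ_2 = (4, 10, 2, 5, 6, 9, 7, 6)

((4, 9, 0, 6, 7, 4, 5, 3), (2, 6, 10, 4, 7, 0, 7, 5), (4, 10, 2, 5, 6, 9, 7, 6))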